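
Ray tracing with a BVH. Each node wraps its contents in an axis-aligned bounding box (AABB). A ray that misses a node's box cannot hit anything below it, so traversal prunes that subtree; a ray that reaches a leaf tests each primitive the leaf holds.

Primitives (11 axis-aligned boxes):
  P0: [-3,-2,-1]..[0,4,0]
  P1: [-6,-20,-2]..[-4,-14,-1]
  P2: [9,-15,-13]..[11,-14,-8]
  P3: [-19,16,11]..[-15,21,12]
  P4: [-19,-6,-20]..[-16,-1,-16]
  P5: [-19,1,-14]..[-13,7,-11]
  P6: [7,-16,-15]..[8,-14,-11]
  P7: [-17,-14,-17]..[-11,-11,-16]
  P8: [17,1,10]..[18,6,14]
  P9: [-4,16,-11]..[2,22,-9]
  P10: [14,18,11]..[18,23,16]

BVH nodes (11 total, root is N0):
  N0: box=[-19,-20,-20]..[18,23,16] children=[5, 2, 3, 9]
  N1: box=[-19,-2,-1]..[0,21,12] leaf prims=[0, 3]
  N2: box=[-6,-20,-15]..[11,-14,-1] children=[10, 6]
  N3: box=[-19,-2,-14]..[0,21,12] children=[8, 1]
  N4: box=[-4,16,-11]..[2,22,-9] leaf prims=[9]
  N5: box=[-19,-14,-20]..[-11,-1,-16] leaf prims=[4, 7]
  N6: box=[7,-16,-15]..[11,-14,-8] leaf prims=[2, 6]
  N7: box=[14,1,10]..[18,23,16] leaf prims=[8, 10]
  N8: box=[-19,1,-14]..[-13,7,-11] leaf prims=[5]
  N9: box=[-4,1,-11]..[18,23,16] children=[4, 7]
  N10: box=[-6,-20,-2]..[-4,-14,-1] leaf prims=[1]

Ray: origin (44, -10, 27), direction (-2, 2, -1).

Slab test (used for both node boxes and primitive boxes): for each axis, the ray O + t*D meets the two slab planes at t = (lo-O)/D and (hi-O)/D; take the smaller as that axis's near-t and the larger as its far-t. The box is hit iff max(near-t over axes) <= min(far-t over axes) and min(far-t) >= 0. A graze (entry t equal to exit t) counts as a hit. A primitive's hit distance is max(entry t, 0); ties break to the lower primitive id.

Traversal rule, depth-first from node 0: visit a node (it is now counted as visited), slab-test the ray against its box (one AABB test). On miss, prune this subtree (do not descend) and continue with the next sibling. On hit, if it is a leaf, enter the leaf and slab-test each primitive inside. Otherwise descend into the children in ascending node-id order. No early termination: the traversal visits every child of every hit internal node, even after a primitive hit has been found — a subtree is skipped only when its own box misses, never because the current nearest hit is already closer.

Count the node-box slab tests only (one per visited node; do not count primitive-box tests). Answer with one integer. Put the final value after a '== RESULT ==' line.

Walk:
N0 x:[13,63/2] y:[-5,33/2] z:[11,47] -> hit [13,33/2], descend [2, 3, 5, 9]
  N2 x:[33/2,25] y:[-5,-2] z:[28,42] -> miss, prune
  N3 x:[22,63/2] y:[4,31/2] z:[15,41] -> miss, prune
  N5 x:[55/2,63/2] y:[-2,9/2] z:[43,47] -> miss, prune
  N9 x:[13,24] y:[11/2,33/2] z:[11,38] -> hit [13,33/2], descend [4, 7]
    N4 x:[21,24] y:[13,16] z:[36,38] -> miss, prune
    N7 x:[13,15] y:[11/2,33/2] z:[11,17] -> hit [13,15] leaf, test {P8(miss), P10@t=14}

order=[0, 2, 3, 5, 9, 4, 7]  |boxes|=7  |leaves|=1  hit=P10

== RESULT ==
7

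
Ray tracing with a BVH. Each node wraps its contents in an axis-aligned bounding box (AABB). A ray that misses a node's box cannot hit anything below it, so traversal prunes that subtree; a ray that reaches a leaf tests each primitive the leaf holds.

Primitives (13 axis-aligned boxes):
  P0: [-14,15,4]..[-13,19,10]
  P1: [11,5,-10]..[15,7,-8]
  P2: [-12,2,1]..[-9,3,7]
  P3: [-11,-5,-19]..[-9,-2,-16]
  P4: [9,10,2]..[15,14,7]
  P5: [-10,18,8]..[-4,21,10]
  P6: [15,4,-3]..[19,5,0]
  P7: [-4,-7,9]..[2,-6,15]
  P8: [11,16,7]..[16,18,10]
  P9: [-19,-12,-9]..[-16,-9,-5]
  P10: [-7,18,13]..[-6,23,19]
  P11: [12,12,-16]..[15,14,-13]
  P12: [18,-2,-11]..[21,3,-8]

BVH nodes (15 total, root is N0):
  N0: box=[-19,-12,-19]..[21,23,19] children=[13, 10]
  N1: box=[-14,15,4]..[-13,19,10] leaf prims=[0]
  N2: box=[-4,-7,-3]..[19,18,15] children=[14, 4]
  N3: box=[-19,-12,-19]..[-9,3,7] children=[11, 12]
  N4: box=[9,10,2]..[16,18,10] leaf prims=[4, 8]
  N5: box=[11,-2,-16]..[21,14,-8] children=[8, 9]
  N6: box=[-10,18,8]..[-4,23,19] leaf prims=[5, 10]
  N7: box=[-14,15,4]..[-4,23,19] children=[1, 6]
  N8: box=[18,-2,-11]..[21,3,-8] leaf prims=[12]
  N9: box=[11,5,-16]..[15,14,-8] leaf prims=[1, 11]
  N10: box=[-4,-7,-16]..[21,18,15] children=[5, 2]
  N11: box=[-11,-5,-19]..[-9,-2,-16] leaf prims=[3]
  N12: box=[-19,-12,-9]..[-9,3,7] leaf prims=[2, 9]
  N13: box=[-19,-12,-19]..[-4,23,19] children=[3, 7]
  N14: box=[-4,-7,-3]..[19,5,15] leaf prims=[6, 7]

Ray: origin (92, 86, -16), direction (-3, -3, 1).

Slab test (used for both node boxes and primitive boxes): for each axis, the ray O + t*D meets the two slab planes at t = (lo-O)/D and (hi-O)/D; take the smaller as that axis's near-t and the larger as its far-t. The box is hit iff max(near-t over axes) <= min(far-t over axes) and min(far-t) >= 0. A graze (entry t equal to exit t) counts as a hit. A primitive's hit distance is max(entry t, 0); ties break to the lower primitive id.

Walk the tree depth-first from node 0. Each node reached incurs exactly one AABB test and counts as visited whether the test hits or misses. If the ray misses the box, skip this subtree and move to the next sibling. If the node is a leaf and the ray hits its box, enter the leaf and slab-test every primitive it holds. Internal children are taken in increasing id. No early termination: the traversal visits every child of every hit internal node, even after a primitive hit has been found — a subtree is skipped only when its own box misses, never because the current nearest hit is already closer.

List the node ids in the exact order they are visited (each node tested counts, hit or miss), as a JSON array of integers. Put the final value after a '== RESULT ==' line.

Traverse from the root:
N0 x:[71/3,37] y:[21,98/3] z:[-3,35] -> hit [71/3,98/3], descend [10, 13]
  N10 x:[71/3,32] y:[68/3,31] z:[0,31] -> hit [71/3,31], descend [2, 5]
    N2 x:[73/3,32] y:[68/3,31] z:[13,31] -> hit [73/3,31], descend [4, 14]
      N4 x:[76/3,83/3] y:[68/3,76/3] z:[18,26] -> hit [76/3,76/3] leaf, test {P4(miss), P8(miss)}
      N14 x:[73/3,32] y:[27,31] z:[13,31] -> hit [27,31] leaf, test {P6(miss), P7@t=92/3}
    N5 x:[71/3,27] y:[24,88/3] z:[0,8] -> miss, prune
  N13 x:[32,37] y:[21,98/3] z:[-3,35] -> hit [32,98/3], descend [3, 7]
    N3 x:[101/3,37] y:[83/3,98/3] z:[-3,23] -> miss, prune
    N7 x:[32,106/3] y:[21,71/3] z:[20,35] -> miss, prune

Summary -> nodes [0, 10, 2, 4, 14, 5, 13, 3, 7]; box-tests=9; leaf-entries=2; first=P7

== RESULT ==
[0, 10, 2, 4, 14, 5, 13, 3, 7]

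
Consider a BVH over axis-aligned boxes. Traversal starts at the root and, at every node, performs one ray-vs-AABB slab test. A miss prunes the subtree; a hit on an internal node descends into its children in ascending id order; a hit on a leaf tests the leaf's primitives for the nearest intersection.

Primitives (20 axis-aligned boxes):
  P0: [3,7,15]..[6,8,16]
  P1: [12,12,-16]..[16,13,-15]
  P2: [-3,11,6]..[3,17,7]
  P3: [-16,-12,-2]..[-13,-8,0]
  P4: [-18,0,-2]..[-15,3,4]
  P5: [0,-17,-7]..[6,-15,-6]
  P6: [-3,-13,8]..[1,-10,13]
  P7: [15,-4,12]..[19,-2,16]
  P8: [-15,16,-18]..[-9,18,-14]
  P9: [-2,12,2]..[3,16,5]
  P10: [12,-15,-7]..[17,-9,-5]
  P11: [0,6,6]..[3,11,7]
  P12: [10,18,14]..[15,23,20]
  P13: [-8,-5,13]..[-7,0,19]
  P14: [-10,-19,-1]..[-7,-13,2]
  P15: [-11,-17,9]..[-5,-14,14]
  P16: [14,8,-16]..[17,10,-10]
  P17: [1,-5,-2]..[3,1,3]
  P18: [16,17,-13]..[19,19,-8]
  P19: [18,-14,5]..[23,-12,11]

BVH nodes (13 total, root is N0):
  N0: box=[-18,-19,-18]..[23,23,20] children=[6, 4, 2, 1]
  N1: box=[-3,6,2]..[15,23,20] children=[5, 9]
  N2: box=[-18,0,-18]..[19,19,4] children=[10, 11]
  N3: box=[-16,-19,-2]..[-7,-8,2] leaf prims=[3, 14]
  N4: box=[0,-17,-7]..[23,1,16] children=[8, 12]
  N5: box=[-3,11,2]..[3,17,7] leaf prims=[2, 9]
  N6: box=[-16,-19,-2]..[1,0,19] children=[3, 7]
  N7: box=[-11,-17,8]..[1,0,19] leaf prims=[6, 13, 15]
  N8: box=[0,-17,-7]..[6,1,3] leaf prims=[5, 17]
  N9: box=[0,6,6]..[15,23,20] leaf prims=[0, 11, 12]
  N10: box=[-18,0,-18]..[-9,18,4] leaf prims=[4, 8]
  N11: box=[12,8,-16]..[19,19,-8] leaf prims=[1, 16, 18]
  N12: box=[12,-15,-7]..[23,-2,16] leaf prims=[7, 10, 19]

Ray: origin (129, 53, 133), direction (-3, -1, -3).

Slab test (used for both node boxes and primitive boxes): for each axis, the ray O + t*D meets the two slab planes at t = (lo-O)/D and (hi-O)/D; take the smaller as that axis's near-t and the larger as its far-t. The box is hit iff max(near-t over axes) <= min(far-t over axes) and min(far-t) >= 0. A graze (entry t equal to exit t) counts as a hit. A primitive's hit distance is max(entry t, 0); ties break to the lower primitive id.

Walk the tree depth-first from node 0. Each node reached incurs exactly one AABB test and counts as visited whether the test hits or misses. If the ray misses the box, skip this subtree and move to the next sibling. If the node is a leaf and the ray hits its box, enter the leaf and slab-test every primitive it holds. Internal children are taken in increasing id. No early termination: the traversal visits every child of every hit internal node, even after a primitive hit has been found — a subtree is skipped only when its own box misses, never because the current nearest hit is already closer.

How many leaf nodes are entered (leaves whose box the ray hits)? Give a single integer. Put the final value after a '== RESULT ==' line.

Trace the traversal:
N0 x:[106/3,49] y:[30,72] z:[113/3,151/3] -> hit [113/3,49], descend [1, 2, 4, 6]
  N1 x:[38,44] y:[30,47] z:[113/3,131/3] -> hit [38,131/3], descend [5, 9]
    N5 x:[42,44] y:[36,42] z:[42,131/3] -> hit [42,42] leaf, test {P2@t=42, P9(miss)}
    N9 x:[38,43] y:[30,47] z:[113/3,127/3] -> hit [38,127/3] leaf, test {P0(miss), P11@t=42, P12(miss)}
  N2 x:[110/3,49] y:[34,53] z:[43,151/3] -> hit [43,49], descend [10, 11]
    N10 x:[46,49] y:[35,53] z:[43,151/3] -> hit [46,49] leaf, test {P4(miss), P8(miss)}
    N11 x:[110/3,39] y:[34,45] z:[47,149/3] -> miss, prune
  N4 x:[106/3,43] y:[52,70] z:[39,140/3] -> miss, prune
  N6 x:[128/3,145/3] y:[53,72] z:[38,45] -> miss, prune

9 AABB tests over nodes [0, 1, 5, 9, 2, 10, 11, 4, 6]; 3 leaves entered; closest P2.

== RESULT ==
3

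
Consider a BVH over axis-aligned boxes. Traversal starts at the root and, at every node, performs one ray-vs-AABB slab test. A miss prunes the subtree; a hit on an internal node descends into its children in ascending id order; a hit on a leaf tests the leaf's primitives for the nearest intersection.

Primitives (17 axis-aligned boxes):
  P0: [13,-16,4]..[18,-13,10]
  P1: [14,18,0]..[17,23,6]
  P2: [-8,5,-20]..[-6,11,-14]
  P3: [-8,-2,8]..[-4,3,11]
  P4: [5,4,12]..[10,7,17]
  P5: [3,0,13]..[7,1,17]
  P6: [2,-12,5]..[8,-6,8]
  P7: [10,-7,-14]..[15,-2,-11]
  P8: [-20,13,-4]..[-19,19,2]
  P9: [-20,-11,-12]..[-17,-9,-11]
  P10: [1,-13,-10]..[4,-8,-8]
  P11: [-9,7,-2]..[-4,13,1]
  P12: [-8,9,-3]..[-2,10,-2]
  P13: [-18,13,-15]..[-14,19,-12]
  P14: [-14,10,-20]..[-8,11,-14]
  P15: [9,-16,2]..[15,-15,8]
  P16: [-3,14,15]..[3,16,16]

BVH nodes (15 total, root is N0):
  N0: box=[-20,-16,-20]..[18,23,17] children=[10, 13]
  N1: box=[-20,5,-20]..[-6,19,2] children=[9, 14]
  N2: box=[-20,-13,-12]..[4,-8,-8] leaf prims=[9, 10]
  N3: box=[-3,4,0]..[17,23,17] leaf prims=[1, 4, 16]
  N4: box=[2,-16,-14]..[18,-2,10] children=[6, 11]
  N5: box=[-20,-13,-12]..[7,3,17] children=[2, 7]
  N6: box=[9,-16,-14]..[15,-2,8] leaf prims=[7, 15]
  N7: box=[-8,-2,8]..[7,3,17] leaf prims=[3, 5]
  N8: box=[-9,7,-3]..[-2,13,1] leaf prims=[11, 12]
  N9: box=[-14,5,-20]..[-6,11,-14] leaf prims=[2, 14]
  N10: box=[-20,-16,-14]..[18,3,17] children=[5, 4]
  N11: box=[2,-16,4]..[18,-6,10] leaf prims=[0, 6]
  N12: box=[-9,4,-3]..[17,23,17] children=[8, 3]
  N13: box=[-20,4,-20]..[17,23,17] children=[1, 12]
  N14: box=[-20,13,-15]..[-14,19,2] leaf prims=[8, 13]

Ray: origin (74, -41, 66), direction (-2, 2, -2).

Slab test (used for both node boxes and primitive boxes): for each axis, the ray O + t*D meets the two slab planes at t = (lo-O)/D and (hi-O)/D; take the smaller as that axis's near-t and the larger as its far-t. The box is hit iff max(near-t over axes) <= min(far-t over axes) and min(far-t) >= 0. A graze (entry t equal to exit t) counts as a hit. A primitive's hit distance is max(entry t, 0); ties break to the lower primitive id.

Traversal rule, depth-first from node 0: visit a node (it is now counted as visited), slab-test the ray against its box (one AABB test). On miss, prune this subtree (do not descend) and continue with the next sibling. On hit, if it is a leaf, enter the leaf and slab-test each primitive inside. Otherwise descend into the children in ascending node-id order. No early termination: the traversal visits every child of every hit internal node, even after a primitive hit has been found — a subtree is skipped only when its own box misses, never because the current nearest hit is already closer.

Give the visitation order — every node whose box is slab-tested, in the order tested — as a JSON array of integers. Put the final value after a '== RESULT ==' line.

Traverse from the root:
N0 x:[28,47] y:[25/2,32] z:[49/2,43] -> hit [28,32], descend [10, 13]
  N10 x:[28,47] y:[25/2,22] z:[49/2,40] -> miss, prune
  N13 x:[57/2,47] y:[45/2,32] z:[49/2,43] -> hit [57/2,32], descend [1, 12]
    N1 x:[40,47] y:[23,30] z:[32,43] -> miss, prune
    N12 x:[57/2,83/2] y:[45/2,32] z:[49/2,69/2] -> hit [57/2,32], descend [3, 8]
      N3 x:[57/2,77/2] y:[45/2,32] z:[49/2,33] -> hit [57/2,32] leaf, test {P1@t=30, P4(miss), P16(miss)}
      N8 x:[38,83/2] y:[24,27] z:[65/2,69/2] -> miss, prune

Summary -> nodes [0, 10, 13, 1, 12, 3, 8]; box-tests=7; leaf-entries=1; first=P1

== RESULT ==
[0, 10, 13, 1, 12, 3, 8]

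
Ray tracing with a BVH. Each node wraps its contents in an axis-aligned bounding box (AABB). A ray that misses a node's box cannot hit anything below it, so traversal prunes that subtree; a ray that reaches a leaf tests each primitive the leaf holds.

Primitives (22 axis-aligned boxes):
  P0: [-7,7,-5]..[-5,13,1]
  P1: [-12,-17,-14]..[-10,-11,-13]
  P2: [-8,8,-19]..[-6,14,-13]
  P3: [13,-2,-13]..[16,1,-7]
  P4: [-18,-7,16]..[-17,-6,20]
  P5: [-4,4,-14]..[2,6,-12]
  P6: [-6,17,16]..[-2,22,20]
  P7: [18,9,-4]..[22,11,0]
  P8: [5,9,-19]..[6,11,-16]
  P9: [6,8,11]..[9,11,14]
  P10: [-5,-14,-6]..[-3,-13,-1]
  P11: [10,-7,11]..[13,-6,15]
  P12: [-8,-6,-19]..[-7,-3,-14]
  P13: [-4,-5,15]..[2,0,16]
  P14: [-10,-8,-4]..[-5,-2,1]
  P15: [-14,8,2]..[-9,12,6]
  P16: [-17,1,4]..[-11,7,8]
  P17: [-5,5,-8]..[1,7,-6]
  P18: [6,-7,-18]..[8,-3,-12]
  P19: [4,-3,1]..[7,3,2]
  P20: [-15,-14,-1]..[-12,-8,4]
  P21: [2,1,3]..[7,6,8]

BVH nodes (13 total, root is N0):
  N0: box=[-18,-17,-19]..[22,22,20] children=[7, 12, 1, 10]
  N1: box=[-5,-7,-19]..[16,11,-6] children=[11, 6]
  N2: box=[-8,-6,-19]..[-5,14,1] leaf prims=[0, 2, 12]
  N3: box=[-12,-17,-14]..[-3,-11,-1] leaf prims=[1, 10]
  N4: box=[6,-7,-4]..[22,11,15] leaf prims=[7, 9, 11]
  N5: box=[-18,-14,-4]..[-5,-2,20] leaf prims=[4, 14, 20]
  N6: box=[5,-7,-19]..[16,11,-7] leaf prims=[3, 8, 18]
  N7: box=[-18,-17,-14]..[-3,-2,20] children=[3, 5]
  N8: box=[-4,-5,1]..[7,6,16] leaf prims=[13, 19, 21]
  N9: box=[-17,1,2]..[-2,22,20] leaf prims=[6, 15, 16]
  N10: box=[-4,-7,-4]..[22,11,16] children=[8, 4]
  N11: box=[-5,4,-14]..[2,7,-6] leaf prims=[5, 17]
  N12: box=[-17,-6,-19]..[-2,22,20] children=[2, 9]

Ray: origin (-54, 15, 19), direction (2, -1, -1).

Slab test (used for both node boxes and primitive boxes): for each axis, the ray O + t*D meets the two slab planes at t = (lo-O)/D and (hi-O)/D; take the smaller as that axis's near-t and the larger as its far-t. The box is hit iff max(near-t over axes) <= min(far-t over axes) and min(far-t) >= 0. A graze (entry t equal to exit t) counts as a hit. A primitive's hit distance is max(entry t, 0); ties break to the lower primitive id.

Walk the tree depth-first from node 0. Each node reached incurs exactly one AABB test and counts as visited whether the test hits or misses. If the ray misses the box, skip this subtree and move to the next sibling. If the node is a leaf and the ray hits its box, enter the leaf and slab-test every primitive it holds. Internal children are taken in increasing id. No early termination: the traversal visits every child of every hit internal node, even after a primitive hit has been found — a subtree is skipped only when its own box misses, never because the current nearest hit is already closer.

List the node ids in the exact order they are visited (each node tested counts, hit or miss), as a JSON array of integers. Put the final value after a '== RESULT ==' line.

Traverse from the root:
N0 x:[18,38] y:[-7,32] z:[-1,38] -> hit [18,32], descend [1, 7, 10, 12]
  N1 x:[49/2,35] y:[4,22] z:[25,38] -> miss, prune
  N7 x:[18,51/2] y:[17,32] z:[-1,33] -> hit [18,51/2], descend [3, 5]
    N3 x:[21,51/2] y:[26,32] z:[20,33] -> miss, prune
    N5 x:[18,49/2] y:[17,29] z:[-1,23] -> hit [18,23] leaf, test {P4(miss), P14@t=22, P20(miss)}
  N10 x:[25,38] y:[4,22] z:[3,23] -> miss, prune
  N12 x:[37/2,26] y:[-7,21] z:[-1,38] -> hit [37/2,21], descend [2, 9]
    N2 x:[23,49/2] y:[1,21] z:[18,38] -> miss, prune
    N9 x:[37/2,26] y:[-7,14] z:[-1,17] -> miss, prune

9 AABB tests over nodes [0, 1, 7, 3, 5, 10, 12, 2, 9]; 1 leaf entered; closest P14.

== RESULT ==
[0, 1, 7, 3, 5, 10, 12, 2, 9]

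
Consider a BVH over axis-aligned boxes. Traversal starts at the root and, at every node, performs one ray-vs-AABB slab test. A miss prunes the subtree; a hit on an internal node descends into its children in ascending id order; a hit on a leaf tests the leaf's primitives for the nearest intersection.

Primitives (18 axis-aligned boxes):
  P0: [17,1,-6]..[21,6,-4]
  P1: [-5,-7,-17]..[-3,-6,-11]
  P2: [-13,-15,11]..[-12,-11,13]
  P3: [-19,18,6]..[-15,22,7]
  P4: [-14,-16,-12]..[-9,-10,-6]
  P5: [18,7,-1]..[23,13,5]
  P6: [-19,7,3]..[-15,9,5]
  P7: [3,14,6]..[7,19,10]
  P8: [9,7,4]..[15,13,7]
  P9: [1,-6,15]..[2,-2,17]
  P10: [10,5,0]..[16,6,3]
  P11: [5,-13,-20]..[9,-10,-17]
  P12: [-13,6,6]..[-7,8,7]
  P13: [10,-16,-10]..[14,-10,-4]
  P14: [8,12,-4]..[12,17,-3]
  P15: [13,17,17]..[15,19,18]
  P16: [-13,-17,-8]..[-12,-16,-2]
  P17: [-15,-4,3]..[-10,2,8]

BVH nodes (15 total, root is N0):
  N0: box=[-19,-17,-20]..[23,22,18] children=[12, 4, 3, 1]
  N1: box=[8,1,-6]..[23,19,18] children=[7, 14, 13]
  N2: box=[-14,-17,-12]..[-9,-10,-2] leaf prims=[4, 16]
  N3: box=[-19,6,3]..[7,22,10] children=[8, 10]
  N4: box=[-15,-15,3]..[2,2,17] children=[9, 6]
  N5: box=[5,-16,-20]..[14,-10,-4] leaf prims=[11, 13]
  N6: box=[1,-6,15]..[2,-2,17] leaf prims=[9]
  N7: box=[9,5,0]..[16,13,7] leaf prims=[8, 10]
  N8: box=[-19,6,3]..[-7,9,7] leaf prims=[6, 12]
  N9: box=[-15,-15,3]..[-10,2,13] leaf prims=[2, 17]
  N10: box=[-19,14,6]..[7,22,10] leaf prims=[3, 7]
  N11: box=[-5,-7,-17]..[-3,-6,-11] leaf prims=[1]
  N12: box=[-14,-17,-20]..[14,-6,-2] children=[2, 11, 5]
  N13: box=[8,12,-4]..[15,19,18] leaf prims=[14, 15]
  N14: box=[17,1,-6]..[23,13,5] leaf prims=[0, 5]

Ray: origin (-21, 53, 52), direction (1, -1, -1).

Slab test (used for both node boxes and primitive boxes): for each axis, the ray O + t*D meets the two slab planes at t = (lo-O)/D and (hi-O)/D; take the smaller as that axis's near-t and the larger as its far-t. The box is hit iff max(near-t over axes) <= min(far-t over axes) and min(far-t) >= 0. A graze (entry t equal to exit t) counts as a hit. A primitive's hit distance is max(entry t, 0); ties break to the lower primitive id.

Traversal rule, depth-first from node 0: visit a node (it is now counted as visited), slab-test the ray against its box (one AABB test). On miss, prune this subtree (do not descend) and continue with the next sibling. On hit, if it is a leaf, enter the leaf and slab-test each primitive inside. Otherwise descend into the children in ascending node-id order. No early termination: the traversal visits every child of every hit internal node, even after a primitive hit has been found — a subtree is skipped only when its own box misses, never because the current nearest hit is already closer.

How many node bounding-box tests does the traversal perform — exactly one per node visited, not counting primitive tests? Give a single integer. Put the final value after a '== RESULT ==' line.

Walk:
N0 x:[2,44] y:[31,70] z:[34,72] -> hit [34,44], descend [1, 3, 4, 12]
  N1 x:[29,44] y:[34,52] z:[34,58] -> hit [34,44], descend [7, 13, 14]
    N7 x:[30,37] y:[40,48] z:[45,52] -> miss, prune
    N13 x:[29,36] y:[34,41] z:[34,56] -> hit [34,36] leaf, test {P14(miss), P15@t=34}
    N14 x:[38,44] y:[40,52] z:[47,58] -> miss, prune
  N3 x:[2,28] y:[31,47] z:[42,49] -> miss, prune
  N4 x:[6,23] y:[51,68] z:[35,49] -> miss, prune
  N12 x:[7,35] y:[59,70] z:[54,72] -> miss, prune

Summary -> nodes [0, 1, 7, 13, 14, 3, 4, 12]; box-tests=8; leaf-entries=1; first=P15

== RESULT ==
8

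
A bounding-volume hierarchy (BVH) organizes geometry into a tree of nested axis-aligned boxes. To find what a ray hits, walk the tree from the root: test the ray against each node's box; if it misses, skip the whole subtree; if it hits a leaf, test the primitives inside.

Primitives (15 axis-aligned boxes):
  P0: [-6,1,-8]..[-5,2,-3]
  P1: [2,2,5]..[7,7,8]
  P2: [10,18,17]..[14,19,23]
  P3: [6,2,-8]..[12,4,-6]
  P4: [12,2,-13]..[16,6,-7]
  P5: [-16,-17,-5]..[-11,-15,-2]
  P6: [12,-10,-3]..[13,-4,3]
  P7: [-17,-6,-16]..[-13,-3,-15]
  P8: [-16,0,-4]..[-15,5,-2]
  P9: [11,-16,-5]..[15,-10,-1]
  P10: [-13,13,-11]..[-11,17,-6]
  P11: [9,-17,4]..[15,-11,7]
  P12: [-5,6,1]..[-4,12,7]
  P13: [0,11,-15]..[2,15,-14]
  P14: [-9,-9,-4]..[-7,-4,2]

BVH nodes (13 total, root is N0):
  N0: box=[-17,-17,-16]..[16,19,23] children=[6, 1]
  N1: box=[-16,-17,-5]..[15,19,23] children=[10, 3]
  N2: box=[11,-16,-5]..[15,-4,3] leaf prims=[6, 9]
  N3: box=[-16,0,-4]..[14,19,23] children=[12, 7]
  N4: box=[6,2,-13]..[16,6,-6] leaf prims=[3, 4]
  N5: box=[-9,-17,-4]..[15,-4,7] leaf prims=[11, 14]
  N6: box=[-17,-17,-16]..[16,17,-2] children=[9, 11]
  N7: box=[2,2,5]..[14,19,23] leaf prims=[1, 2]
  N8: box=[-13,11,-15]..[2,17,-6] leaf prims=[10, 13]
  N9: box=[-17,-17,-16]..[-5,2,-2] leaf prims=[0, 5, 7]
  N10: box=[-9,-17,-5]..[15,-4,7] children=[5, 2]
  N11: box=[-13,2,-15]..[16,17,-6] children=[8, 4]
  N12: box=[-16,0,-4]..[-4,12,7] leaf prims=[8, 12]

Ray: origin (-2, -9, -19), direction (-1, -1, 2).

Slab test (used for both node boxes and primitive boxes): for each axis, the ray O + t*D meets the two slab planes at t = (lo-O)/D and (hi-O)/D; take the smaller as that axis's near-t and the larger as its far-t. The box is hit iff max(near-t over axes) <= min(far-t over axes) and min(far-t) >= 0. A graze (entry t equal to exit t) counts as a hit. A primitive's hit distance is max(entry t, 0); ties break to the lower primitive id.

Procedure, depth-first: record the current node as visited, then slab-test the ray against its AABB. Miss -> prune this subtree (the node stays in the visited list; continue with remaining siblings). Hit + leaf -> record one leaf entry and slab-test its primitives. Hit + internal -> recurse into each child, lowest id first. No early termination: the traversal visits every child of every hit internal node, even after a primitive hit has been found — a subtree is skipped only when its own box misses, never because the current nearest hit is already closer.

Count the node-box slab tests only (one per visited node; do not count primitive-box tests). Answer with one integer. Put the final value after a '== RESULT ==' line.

Walk:
N0 x:[-18,15] y:[-28,8] z:[3/2,21] -> hit [3/2,8], descend [1, 6]
  N1 x:[-17,14] y:[-28,8] z:[7,21] -> hit [7,8], descend [3, 10]
    N3 x:[-16,14] y:[-28,-9] z:[15/2,21] -> miss, prune
    N10 x:[-17,7] y:[-5,8] z:[7,13] -> hit [7,7], descend [2, 5]
      N2 x:[-17,-13] y:[-5,7] z:[7,11] -> miss, prune
      N5 x:[-17,7] y:[-5,8] z:[15/2,13] -> miss, prune
  N6 x:[-18,15] y:[-26,8] z:[3/2,17/2] -> hit [3/2,8], descend [9, 11]
    N9 x:[3,15] y:[-11,8] z:[3/2,17/2] -> hit [3,8] leaf, test {P0(miss), P5(miss), P7(miss)}
    N11 x:[-18,11] y:[-26,-11] z:[2,13/2] -> miss, prune

order=[0, 1, 3, 10, 2, 5, 6, 9, 11]  |boxes|=9  |leaves|=1  hit=miss

== RESULT ==
9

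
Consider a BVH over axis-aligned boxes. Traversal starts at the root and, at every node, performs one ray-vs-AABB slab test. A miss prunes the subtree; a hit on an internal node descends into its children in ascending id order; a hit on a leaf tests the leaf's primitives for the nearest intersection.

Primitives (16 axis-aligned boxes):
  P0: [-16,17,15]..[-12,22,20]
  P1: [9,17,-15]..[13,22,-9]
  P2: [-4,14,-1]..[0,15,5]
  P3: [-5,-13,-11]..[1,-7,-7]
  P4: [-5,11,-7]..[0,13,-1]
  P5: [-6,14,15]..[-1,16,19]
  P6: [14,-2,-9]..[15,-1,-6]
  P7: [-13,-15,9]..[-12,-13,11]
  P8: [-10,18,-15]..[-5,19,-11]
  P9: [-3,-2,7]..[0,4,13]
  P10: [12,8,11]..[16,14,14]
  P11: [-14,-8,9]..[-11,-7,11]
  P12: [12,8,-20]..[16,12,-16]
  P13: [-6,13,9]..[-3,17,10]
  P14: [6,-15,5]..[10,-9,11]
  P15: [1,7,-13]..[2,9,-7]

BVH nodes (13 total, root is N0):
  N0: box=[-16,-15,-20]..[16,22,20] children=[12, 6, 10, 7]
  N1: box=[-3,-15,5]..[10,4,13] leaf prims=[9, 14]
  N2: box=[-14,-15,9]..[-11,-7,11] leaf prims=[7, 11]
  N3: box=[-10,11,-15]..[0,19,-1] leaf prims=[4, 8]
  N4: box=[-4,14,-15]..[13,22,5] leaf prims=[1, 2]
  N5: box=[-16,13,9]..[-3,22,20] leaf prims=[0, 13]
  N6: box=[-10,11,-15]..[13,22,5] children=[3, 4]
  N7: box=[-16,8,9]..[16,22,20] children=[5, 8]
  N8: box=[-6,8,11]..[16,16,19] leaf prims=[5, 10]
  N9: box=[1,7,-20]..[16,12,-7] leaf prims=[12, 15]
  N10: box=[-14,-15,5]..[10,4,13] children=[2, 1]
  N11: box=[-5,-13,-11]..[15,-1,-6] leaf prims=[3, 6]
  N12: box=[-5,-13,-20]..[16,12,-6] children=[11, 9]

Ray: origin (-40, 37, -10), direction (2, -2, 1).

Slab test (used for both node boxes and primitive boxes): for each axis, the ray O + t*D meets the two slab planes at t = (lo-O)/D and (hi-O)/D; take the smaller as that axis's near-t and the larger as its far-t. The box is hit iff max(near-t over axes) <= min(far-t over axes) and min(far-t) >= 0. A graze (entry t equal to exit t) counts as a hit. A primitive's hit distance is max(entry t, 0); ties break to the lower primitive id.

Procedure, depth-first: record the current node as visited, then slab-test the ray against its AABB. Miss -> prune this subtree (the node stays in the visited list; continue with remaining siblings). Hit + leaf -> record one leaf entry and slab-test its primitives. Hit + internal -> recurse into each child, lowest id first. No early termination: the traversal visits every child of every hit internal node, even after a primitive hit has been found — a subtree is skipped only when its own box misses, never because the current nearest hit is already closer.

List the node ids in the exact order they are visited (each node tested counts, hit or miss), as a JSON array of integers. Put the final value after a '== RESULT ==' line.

Trace the traversal:
N0 x:[12,28] y:[15/2,26] z:[-10,30] -> hit [12,26], descend [6, 7, 10, 12]
  N6 x:[15,53/2] y:[15/2,13] z:[-5,15] -> miss, prune
  N7 x:[12,28] y:[15/2,29/2] z:[19,30] -> miss, prune
  N10 x:[13,25] y:[33/2,26] z:[15,23] -> hit [33/2,23], descend [1, 2]
    N1 x:[37/2,25] y:[33/2,26] z:[15,23] -> hit [37/2,23] leaf, test {P9@t=37/2, P14(miss)}
    N2 x:[13,29/2] y:[22,26] z:[19,21] -> miss, prune
  N12 x:[35/2,28] y:[25/2,25] z:[-10,4] -> miss, prune

7 AABB tests over nodes [0, 6, 7, 10, 1, 2, 12]; 1 leaf entered; closest P9.

== RESULT ==
[0, 6, 7, 10, 1, 2, 12]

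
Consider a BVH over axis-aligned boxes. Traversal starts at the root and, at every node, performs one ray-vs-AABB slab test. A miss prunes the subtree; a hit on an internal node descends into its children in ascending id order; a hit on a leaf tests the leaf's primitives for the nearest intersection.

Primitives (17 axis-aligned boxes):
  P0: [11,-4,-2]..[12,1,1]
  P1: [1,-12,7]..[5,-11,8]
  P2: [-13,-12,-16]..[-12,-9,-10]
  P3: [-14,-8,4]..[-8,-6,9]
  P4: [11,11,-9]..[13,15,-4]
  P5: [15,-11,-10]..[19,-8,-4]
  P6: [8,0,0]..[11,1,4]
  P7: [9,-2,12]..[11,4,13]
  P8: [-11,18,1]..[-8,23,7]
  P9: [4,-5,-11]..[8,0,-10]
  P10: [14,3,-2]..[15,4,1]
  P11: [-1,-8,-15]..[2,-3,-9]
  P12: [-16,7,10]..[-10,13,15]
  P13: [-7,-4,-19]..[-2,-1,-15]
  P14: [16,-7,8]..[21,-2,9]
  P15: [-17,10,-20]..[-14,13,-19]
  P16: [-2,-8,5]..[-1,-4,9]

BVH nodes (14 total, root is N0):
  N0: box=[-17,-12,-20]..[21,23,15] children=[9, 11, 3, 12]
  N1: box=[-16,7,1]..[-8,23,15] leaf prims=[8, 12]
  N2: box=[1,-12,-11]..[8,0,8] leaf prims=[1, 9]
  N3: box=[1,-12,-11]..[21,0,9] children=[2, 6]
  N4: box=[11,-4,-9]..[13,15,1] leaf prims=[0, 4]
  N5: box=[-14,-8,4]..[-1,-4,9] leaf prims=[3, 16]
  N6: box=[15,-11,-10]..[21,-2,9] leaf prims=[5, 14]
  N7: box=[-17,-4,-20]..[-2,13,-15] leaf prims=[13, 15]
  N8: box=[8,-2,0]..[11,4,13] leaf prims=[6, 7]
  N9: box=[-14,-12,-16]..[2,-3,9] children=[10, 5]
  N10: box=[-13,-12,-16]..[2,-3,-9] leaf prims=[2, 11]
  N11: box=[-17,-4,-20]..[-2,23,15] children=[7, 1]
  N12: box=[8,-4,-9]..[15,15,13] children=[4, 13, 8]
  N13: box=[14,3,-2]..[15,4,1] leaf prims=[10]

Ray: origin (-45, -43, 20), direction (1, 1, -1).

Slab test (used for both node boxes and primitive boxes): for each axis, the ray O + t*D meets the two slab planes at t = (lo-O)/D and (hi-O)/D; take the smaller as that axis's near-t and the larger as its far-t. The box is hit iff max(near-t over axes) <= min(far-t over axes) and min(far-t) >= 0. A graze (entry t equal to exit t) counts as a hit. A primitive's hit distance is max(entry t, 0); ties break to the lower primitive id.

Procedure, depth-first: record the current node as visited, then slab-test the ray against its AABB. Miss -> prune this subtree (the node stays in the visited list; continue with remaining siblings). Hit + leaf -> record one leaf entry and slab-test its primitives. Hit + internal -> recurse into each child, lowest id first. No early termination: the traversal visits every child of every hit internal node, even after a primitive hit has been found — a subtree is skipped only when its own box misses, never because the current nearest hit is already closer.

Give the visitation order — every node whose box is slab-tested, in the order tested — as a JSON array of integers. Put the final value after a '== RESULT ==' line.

Walk:
N0 x:[28,66] y:[31,66] z:[5,40] -> hit [31,40], descend [3, 9, 11, 12]
  N3 x:[46,66] y:[31,43] z:[11,31] -> miss, prune
  N9 x:[31,47] y:[31,40] z:[11,36] -> hit [31,36], descend [5, 10]
    N5 x:[31,44] y:[35,39] z:[11,16] -> miss, prune
    N10 x:[32,47] y:[31,40] z:[29,36] -> hit [32,36] leaf, test {P2@t=32, P11(miss)}
  N11 x:[28,43] y:[39,66] z:[5,40] -> hit [39,40], descend [1, 7]
    N1 x:[29,37] y:[50,66] z:[5,19] -> miss, prune
    N7 x:[28,43] y:[39,56] z:[35,40] -> hit [39,40] leaf, test {P13@t=39, P15(miss)}
  N12 x:[53,60] y:[39,58] z:[7,29] -> miss, prune

9 AABB tests over nodes [0, 3, 9, 5, 10, 11, 1, 7, 12]; 2 leaves entered; closest P2.

== RESULT ==
[0, 3, 9, 5, 10, 11, 1, 7, 12]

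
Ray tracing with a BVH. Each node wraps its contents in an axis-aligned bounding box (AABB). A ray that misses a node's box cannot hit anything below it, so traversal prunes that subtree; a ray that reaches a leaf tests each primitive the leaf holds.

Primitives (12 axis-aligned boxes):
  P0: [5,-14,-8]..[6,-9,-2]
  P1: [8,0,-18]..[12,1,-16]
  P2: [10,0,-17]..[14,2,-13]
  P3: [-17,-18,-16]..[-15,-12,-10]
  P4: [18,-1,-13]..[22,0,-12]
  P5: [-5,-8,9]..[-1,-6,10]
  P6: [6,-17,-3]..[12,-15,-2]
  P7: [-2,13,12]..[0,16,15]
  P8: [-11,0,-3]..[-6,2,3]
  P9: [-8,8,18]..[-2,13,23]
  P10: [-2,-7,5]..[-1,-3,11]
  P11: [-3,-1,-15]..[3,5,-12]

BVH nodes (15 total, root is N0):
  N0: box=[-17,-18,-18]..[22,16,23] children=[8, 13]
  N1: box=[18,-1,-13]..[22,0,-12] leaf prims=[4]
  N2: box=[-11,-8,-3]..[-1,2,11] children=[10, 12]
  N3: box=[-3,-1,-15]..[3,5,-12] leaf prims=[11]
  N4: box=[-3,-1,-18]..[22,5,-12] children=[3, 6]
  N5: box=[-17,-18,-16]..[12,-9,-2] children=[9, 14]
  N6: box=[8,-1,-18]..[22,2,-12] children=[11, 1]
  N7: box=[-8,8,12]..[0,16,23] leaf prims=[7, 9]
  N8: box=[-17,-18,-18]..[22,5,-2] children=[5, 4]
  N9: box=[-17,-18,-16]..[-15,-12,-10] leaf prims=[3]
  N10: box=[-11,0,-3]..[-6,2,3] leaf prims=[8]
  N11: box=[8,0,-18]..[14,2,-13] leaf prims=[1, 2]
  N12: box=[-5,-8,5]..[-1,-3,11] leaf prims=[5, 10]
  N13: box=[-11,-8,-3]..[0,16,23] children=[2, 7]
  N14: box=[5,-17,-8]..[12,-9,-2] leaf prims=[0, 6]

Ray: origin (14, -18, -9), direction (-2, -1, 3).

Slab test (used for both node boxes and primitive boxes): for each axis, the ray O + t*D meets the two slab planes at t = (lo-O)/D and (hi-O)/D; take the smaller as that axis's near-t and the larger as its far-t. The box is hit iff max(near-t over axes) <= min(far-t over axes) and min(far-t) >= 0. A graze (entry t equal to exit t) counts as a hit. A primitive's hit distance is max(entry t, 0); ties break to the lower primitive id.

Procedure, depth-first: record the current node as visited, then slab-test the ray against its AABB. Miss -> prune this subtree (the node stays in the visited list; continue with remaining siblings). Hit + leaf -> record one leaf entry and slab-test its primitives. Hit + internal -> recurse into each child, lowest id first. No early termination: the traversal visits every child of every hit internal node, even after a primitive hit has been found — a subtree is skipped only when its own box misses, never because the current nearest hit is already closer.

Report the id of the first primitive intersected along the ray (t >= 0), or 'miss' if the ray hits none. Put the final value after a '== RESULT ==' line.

Traverse from the root:
N0 x:[-4,31/2] y:[-34,0] z:[-3,32/3] -> hit [-3,0], descend [8, 13]
  N8 x:[-4,31/2] y:[-23,0] z:[-3,7/3] -> hit [-3,0], descend [4, 5]
    N4 x:[-4,17/2] y:[-23,-17] z:[-3,-1] -> miss, prune
    N5 x:[1,31/2] y:[-9,0] z:[-7/3,7/3] -> miss, prune
  N13 x:[7,25/2] y:[-34,-10] z:[2,32/3] -> miss, prune

order=[0, 8, 4, 5, 13]  |boxes|=5  |leaves|=0  hit=miss

== RESULT ==
miss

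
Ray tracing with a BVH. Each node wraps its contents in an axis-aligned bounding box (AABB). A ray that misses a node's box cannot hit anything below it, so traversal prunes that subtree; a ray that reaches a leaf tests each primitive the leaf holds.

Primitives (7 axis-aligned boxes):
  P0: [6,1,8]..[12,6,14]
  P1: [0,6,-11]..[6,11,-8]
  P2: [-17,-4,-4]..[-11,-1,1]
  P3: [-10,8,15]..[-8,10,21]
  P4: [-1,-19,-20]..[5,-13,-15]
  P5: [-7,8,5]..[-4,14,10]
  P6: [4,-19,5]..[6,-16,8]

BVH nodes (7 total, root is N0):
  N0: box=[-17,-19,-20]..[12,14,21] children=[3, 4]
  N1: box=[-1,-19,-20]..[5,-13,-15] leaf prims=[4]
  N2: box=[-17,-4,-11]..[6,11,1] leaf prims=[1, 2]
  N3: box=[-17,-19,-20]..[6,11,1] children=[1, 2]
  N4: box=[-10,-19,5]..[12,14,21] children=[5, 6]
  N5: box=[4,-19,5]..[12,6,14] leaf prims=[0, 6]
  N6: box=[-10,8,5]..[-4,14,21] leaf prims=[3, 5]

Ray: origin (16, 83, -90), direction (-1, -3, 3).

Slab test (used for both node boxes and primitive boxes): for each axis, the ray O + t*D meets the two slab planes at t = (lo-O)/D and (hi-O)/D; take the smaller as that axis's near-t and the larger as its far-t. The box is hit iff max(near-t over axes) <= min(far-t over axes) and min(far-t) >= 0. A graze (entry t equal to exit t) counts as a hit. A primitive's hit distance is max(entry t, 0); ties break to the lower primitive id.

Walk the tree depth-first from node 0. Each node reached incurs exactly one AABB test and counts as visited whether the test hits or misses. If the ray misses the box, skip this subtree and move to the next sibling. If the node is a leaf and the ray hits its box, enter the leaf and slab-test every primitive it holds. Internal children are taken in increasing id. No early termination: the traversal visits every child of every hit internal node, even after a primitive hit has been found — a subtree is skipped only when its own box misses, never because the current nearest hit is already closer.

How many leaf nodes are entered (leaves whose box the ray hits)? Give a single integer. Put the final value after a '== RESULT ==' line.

Walk:
N0 x:[4,33] y:[23,34] z:[70/3,37] -> hit [70/3,33], descend [3, 4]
  N3 x:[10,33] y:[24,34] z:[70/3,91/3] -> hit [24,91/3], descend [1, 2]
    N1 x:[11,17] y:[32,34] z:[70/3,25] -> miss, prune
    N2 x:[10,33] y:[24,29] z:[79/3,91/3] -> hit [79/3,29] leaf, test {P1(miss), P2@t=86/3}
  N4 x:[4,26] y:[23,34] z:[95/3,37] -> miss, prune

5 AABB tests over nodes [0, 3, 1, 2, 4]; 1 leaf entered; closest P2.

== RESULT ==
1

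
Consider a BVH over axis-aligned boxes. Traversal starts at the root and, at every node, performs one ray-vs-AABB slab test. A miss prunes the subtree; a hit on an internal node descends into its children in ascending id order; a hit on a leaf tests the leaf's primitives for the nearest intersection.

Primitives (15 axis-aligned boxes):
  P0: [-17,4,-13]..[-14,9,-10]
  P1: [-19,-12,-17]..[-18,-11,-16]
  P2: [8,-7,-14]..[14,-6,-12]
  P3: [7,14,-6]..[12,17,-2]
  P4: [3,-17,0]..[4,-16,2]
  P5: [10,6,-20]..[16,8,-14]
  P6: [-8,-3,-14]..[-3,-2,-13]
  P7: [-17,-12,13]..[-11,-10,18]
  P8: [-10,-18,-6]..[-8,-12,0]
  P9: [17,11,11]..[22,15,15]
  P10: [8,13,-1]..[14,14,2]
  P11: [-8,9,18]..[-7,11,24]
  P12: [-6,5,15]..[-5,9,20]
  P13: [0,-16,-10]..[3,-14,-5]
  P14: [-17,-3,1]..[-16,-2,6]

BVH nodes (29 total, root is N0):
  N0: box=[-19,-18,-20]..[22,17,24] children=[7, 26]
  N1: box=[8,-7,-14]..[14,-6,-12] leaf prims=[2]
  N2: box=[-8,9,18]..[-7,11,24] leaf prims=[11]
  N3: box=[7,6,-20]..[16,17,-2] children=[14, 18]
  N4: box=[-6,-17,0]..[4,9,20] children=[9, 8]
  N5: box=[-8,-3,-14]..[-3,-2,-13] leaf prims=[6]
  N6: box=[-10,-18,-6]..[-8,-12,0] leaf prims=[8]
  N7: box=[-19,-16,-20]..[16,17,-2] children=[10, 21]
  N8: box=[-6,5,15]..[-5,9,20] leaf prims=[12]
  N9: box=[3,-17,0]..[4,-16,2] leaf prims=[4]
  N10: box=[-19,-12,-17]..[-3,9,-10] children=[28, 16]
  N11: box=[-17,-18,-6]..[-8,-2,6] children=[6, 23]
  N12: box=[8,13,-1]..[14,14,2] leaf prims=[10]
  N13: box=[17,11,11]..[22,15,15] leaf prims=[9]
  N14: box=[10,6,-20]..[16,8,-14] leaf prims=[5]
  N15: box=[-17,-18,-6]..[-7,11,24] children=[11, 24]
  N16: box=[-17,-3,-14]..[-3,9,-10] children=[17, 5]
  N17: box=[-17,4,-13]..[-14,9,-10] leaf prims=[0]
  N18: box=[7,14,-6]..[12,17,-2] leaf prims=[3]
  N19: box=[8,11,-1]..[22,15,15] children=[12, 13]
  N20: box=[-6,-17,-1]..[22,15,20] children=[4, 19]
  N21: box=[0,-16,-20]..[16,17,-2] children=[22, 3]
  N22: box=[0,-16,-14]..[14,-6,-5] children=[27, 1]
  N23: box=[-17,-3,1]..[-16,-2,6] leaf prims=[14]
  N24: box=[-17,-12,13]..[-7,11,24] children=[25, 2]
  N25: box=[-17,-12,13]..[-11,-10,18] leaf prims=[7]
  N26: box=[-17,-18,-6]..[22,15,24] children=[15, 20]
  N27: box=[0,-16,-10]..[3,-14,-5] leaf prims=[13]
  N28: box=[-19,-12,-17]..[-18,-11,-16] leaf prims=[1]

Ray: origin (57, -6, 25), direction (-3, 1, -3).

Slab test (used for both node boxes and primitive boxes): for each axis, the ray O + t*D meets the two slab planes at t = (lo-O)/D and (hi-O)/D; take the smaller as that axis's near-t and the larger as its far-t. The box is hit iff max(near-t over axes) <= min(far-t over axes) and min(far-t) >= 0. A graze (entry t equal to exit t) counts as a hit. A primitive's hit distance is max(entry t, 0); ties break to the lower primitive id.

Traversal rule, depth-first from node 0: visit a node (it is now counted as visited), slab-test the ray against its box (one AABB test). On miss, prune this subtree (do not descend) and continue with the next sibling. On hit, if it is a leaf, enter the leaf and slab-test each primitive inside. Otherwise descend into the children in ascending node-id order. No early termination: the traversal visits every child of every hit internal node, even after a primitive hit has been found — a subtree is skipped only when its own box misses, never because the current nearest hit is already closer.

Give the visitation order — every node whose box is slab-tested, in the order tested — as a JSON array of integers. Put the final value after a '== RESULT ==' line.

Trace the traversal:
N0 x:[35/3,76/3] y:[-12,23] z:[1/3,15] -> hit [35/3,15], descend [7, 26]
  N7 x:[41/3,76/3] y:[-10,23] z:[9,15] -> hit [41/3,15], descend [10, 21]
    N10 x:[20,76/3] y:[-6,15] z:[35/3,14] -> miss, prune
    N21 x:[41/3,19] y:[-10,23] z:[9,15] -> hit [41/3,15], descend [3, 22]
      N3 x:[41/3,50/3] y:[12,23] z:[9,15] -> hit [41/3,15], descend [14, 18]
        N14 x:[41/3,47/3] y:[12,14] z:[13,15] -> hit [41/3,14] leaf, test {P5@t=41/3}
        N18 x:[15,50/3] y:[20,23] z:[9,31/3] -> miss, prune
      N22 x:[43/3,19] y:[-10,0] z:[10,13] -> miss, prune
  N26 x:[35/3,74/3] y:[-12,21] z:[1/3,31/3] -> miss, prune

9 AABB tests over nodes [0, 7, 10, 21, 3, 14, 18, 22, 26]; 1 leaf entered; closest P5.

== RESULT ==
[0, 7, 10, 21, 3, 14, 18, 22, 26]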